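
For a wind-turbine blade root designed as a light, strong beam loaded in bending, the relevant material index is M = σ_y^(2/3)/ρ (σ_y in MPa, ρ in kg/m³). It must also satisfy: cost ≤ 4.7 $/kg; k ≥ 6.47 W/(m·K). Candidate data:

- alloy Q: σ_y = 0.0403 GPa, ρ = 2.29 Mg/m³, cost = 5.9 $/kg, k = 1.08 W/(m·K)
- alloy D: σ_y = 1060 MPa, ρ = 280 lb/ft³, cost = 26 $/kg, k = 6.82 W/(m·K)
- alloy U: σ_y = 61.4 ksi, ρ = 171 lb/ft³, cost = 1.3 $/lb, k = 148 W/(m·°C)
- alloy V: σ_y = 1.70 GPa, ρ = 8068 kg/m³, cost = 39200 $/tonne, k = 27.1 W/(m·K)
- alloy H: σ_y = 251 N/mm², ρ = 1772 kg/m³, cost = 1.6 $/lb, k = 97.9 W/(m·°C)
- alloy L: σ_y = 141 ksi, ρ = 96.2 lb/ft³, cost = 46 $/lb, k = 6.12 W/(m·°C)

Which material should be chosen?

Screen on constraints: cost ≤ 4.7 $/kg; k ≥ 6.47 W/(m·K). Survivors: alloy U, alloy H.
In SI units:
  alloy U: σ_y = 423.3 MPa, ρ = 2739 kg/m³
  alloy H: σ_y = 251.0 MPa, ρ = 1772 kg/m³
  alloy H: M = 22.5×10⁻³
  alloy U: M = 20.6×10⁻³
Highest index: alloy H.

alloy H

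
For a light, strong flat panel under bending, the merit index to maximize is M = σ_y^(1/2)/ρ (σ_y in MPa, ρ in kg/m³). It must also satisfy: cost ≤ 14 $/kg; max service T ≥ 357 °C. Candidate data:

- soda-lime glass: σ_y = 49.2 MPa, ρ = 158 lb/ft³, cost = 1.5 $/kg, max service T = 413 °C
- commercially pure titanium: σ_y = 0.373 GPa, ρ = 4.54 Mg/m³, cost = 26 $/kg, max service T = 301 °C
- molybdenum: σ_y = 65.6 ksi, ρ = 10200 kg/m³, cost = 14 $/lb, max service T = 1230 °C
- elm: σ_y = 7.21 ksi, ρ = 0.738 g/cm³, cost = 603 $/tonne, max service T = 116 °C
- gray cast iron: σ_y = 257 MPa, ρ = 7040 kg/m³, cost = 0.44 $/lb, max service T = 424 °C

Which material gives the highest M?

soda-lime glass

Screen on constraints: cost ≤ 14 $/kg; max service T ≥ 357 °C. Survivors: soda-lime glass, gray cast iron.
In SI units:
  soda-lime glass: σ_y = 49.20 MPa, ρ = 2531 kg/m³
  gray cast iron: σ_y = 257.0 MPa, ρ = 7040 kg/m³
  soda-lime glass: M = 2.77×10⁻³
  gray cast iron: M = 2.28×10⁻³
Highest index: soda-lime glass.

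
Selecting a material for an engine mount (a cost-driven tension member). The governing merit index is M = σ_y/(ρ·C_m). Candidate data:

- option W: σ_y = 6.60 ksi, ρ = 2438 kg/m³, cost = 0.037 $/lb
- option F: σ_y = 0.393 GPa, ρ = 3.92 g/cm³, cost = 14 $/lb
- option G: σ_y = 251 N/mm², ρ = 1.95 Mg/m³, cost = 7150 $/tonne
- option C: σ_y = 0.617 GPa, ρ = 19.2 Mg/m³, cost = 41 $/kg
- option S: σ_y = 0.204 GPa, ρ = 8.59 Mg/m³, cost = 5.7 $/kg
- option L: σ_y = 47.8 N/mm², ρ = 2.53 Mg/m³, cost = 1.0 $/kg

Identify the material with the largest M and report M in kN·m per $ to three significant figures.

option W, M = 229 kN·m per $

Convert each candidate to consistent units, then evaluate M:
  option W: σ_y = 45.51 MPa, ρ = 2438 kg/m³, cost = 0.08157 $/kg
  option F: σ_y = 393.0 MPa, ρ = 3920 kg/m³, cost = 30.86 $/kg
  option G: σ_y = 251.0 MPa, ρ = 1950 kg/m³, cost = 7.150 $/kg
  option C: σ_y = 617.0 MPa, ρ = 19200 kg/m³, cost = 41.00 $/kg
  option S: σ_y = 204.0 MPa, ρ = 8590 kg/m³, cost = 5.700 $/kg
  option L: σ_y = 47.80 MPa, ρ = 2530 kg/m³, cost = 1.000 $/kg
  option W: M = 229 kN·m per $
  option L: M = 18.9 kN·m per $
  option G: M = 18.0 kN·m per $
  option S: M = 4.17 kN·m per $
  option F: M = 3.25 kN·m per $
  option C: M = 0.784 kN·m per $
Option W ranks first.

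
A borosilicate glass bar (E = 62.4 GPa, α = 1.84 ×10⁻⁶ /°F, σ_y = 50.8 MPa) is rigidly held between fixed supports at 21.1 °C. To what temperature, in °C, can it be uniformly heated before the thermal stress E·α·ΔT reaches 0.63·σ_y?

α = 1.84×10⁻⁶/°F × 9/5 = 3.31×10⁻⁶/K.
E·α·ΔT = 32.00 MPa ⇒ ΔT = 32.00 / (62.40×10³ × 3.31×10⁻⁶) = 154.9 K.
T = 21.1 + 154.9 = 176.0 °C.

176 °C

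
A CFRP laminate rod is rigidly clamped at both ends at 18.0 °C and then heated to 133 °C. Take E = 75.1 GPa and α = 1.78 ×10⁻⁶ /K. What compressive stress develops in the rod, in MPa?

ΔT = 115.0 K. Constrained thermal stress σ = E·α·ΔT = 75.10×10³ MPa × 1.78×10⁻⁶ × 115.0 = 15.4 MPa (compressive).

15.4 MPa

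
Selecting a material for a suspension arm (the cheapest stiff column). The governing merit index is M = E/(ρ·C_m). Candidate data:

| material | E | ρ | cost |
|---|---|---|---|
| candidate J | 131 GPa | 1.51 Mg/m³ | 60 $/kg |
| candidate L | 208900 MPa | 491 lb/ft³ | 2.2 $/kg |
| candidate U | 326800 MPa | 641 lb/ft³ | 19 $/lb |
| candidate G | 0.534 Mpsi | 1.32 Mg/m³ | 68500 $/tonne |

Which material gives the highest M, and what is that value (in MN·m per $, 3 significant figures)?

Convert each candidate to consistent units, then evaluate M:
  candidate J: E = 131.0 GPa, ρ = 1510 kg/m³, cost = 60.00 $/kg
  candidate L: E = 208.9 GPa, ρ = 7865 kg/m³, cost = 2.200 $/kg
  candidate U: E = 326.8 GPa, ρ = 10270 kg/m³, cost = 41.89 $/kg
  candidate G: E = 3.682 GPa, ρ = 1320 kg/m³, cost = 68.50 $/kg
  candidate L: M = 12.1 MN·m per $
  candidate J: M = 1.45 MN·m per $
  candidate U: M = 0.760 MN·m per $
  candidate G: M = 0.0407 MN·m per $
Highest index: candidate L.

candidate L, M = 12.1 MN·m per $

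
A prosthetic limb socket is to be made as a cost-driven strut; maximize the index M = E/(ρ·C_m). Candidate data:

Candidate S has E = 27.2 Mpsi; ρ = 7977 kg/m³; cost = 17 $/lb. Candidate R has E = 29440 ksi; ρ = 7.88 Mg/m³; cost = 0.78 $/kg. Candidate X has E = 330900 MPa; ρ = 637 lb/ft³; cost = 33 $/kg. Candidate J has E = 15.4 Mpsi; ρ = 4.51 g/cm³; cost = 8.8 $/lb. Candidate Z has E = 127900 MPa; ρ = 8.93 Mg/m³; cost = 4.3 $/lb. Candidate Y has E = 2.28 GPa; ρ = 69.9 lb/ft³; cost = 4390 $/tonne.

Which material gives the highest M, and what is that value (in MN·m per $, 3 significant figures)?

candidate R, M = 33.0 MN·m per $

Convert each candidate to consistent units, then evaluate M:
  candidate S: E = 187.5 GPa, ρ = 7977 kg/m³, cost = 37.48 $/kg
  candidate R: E = 203.0 GPa, ρ = 7880 kg/m³, cost = 0.7800 $/kg
  candidate X: E = 330.9 GPa, ρ = 10200 kg/m³, cost = 33.00 $/kg
  candidate J: E = 106.2 GPa, ρ = 4510 kg/m³, cost = 19.40 $/kg
  candidate Z: E = 127.9 GPa, ρ = 8930 kg/m³, cost = 9.480 $/kg
  candidate Y: E = 2.280 GPa, ρ = 1120 kg/m³, cost = 4.390 $/kg
  candidate R: M = 33.0 MN·m per $
  candidate Z: M = 1.51 MN·m per $
  candidate J: M = 1.21 MN·m per $
  candidate X: M = 0.983 MN·m per $
  candidate S: M = 0.627 MN·m per $
  candidate Y: M = 0.464 MN·m per $
The maximum is for candidate R.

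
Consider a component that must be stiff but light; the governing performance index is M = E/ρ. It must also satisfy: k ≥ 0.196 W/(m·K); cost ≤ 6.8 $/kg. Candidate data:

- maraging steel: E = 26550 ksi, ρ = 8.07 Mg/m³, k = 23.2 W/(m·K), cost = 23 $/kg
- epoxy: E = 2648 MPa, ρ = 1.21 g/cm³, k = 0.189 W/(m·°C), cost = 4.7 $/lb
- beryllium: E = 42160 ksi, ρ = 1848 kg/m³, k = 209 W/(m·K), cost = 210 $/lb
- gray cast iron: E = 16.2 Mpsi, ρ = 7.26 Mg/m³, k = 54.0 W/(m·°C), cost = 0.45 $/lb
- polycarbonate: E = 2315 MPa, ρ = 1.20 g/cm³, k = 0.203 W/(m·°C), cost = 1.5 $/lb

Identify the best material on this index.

gray cast iron

Screen on constraints: k ≥ 0.196 W/(m·K); cost ≤ 6.8 $/kg. Survivors: gray cast iron, polycarbonate.
Putting every candidate on a common basis:
  gray cast iron: E = 111.7 GPa, ρ = 7260 kg/m³
  polycarbonate: E = 2.315 GPa, ρ = 1200 kg/m³
  gray cast iron: M = 15.4 MN·m/kg
  polycarbonate: M = 1.93 MN·m/kg
Gray cast iron has the largest M.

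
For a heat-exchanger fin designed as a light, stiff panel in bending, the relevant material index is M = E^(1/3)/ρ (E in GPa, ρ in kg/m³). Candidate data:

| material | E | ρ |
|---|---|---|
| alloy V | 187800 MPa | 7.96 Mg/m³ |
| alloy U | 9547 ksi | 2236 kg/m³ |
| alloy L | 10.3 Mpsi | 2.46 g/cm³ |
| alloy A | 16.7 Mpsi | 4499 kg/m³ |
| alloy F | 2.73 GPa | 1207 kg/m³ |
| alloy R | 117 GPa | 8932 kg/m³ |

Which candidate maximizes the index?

Normalizing units and computing the index:
  alloy V: E = 187.8 GPa, ρ = 7960 kg/m³
  alloy U: E = 65.82 GPa, ρ = 2236 kg/m³
  alloy L: E = 71.02 GPa, ρ = 2460 kg/m³
  alloy A: E = 115.1 GPa, ρ = 4499 kg/m³
  alloy F: E = 2.730 GPa, ρ = 1207 kg/m³
  alloy R: E = 117.0 GPa, ρ = 8932 kg/m³
  alloy U: M = 1.81×10⁻³
  alloy L: M = 1.68×10⁻³
  alloy F: M = 1.16×10⁻³
  alloy A: M = 1.08×10⁻³
  alloy V: M = 0.719×10⁻³
  alloy R: M = 0.548×10⁻³
Highest index: alloy U.

alloy U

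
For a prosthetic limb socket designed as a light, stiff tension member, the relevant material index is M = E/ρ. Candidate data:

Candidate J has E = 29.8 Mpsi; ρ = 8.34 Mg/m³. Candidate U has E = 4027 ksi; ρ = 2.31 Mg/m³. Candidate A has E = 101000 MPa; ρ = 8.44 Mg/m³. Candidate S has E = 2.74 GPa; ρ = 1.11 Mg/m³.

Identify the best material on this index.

Convert each candidate to consistent units, then evaluate M:
  candidate J: E = 205.5 GPa, ρ = 8340 kg/m³
  candidate U: E = 27.77 GPa, ρ = 2310 kg/m³
  candidate A: E = 101.0 GPa, ρ = 8440 kg/m³
  candidate S: E = 2.740 GPa, ρ = 1110 kg/m³
  candidate J: M = 24.6 MN·m/kg
  candidate U: M = 12.0 MN·m/kg
  candidate A: M = 12.0 MN·m/kg
  candidate S: M = 2.47 MN·m/kg
Candidate J has the largest M.

candidate J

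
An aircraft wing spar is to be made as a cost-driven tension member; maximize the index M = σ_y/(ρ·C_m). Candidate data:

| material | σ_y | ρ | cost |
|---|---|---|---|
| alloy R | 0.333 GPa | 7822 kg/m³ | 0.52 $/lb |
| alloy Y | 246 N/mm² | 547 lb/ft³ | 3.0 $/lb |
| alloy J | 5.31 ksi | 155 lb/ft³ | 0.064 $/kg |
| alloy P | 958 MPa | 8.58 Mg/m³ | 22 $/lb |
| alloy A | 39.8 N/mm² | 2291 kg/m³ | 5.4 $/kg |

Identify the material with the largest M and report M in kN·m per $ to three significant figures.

alloy J, M = 230 kN·m per $

After converting to SI:
  alloy R: σ_y = 333.0 MPa, ρ = 7822 kg/m³, cost = 1.146 $/kg
  alloy Y: σ_y = 246.0 MPa, ρ = 8762 kg/m³, cost = 6.614 $/kg
  alloy J: σ_y = 36.61 MPa, ρ = 2483 kg/m³, cost = 0.06400 $/kg
  alloy P: σ_y = 958.0 MPa, ρ = 8580 kg/m³, cost = 48.50 $/kg
  alloy A: σ_y = 39.80 MPa, ρ = 2291 kg/m³, cost = 5.400 $/kg
  alloy J: M = 230 kN·m per $
  alloy R: M = 37.1 kN·m per $
  alloy Y: M = 4.25 kN·m per $
  alloy A: M = 3.22 kN·m per $
  alloy P: M = 2.30 kN·m per $
The maximum is for alloy J.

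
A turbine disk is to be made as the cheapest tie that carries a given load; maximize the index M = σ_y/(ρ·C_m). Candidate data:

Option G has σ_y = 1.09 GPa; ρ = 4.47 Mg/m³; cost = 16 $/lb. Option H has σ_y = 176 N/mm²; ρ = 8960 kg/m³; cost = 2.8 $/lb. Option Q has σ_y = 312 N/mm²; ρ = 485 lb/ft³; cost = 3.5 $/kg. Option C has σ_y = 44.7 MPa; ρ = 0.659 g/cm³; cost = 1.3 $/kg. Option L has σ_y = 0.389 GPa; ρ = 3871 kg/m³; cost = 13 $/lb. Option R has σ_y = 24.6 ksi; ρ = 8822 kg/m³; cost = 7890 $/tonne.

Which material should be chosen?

option C

In SI units:
  option G: σ_y = 1090 MPa, ρ = 4470 kg/m³, cost = 35.27 $/kg
  option H: σ_y = 176.0 MPa, ρ = 8960 kg/m³, cost = 6.173 $/kg
  option Q: σ_y = 312.0 MPa, ρ = 7769 kg/m³, cost = 3.500 $/kg
  option C: σ_y = 44.70 MPa, ρ = 659.0 kg/m³, cost = 1.300 $/kg
  option L: σ_y = 389.0 MPa, ρ = 3871 kg/m³, cost = 28.66 $/kg
  option R: σ_y = 169.6 MPa, ρ = 8822 kg/m³, cost = 7.890 $/kg
  option C: M = 52.2 kN·m per $
  option Q: M = 11.5 kN·m per $
  option G: M = 6.91 kN·m per $
  option L: M = 3.51 kN·m per $
  option H: M = 3.18 kN·m per $
  option R: M = 2.44 kN·m per $
Option C ranks first.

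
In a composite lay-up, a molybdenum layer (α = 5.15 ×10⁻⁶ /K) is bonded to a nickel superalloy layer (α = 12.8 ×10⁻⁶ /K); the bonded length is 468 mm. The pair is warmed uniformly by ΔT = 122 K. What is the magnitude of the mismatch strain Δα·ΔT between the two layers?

9.33×10⁻⁴

Δα = |5.15 − 12.8|×10⁻⁶/K = 7.65×10⁻⁶/K.
Mismatch strain = Δα·ΔT = 7.65×10⁻⁶ × 122.0 = 9.33×10⁻⁴.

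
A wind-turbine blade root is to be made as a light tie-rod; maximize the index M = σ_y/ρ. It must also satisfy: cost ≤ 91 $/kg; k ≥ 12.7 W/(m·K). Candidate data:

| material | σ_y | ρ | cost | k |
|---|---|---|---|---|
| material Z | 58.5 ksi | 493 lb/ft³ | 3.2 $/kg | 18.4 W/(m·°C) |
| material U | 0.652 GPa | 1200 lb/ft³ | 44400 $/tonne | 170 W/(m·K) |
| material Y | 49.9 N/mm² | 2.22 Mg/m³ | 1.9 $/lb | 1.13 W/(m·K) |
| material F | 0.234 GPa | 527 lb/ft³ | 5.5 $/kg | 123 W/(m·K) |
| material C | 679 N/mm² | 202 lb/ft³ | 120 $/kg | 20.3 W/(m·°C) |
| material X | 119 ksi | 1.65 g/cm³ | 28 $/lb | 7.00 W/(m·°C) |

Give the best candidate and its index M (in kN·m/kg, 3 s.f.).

material Z, M = 51.1 kN·m/kg

Screen on constraints: cost ≤ 91 $/kg; k ≥ 12.7 W/(m·K). Survivors: material Z, material U, material F.
Normalizing units and computing the index:
  material Z: σ_y = 403.3 MPa, ρ = 7897 kg/m³
  material U: σ_y = 652.0 MPa, ρ = 19220 kg/m³
  material F: σ_y = 234.0 MPa, ρ = 8442 kg/m³
  material Z: M = 51.1 kN·m/kg
  material U: M = 33.9 kN·m/kg
  material F: M = 27.7 kN·m/kg
The maximum is for material Z.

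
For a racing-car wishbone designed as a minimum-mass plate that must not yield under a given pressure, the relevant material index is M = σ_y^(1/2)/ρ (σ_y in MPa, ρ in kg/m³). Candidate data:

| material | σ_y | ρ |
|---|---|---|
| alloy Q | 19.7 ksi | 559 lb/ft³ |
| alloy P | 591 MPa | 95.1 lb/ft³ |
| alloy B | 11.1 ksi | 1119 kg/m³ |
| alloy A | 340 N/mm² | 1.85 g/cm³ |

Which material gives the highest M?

In SI units:
  alloy Q: σ_y = 135.8 MPa, ρ = 8954 kg/m³
  alloy P: σ_y = 591.0 MPa, ρ = 1523 kg/m³
  alloy B: σ_y = 76.53 MPa, ρ = 1119 kg/m³
  alloy A: σ_y = 340.0 MPa, ρ = 1850 kg/m³
  alloy P: M = 16.0×10⁻³
  alloy A: M = 9.97×10⁻³
  alloy B: M = 7.82×10⁻³
  alloy Q: M = 1.30×10⁻³
The maximum is for alloy P.

alloy P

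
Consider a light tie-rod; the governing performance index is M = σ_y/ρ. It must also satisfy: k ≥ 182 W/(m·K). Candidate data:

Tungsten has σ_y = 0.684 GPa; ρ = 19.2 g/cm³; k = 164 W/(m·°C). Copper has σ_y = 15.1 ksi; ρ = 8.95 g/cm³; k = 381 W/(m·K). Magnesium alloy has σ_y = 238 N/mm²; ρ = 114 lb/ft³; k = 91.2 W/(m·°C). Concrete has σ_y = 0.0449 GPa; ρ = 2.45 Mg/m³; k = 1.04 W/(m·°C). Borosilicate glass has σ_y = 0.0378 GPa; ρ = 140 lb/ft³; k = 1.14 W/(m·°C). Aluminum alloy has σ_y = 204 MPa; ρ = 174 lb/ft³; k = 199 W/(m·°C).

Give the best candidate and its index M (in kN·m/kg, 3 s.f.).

Screen on constraints: k ≥ 182 W/(m·K). Survivors: copper, aluminum alloy.
Normalizing units and computing the index:
  copper: σ_y = 104.1 MPa, ρ = 8950 kg/m³
  aluminum alloy: σ_y = 204.0 MPa, ρ = 2787 kg/m³
  aluminum alloy: M = 73.2 kN·m/kg
  copper: M = 11.6 kN·m/kg
Aluminum alloy ranks first.

aluminum alloy, M = 73.2 kN·m/kg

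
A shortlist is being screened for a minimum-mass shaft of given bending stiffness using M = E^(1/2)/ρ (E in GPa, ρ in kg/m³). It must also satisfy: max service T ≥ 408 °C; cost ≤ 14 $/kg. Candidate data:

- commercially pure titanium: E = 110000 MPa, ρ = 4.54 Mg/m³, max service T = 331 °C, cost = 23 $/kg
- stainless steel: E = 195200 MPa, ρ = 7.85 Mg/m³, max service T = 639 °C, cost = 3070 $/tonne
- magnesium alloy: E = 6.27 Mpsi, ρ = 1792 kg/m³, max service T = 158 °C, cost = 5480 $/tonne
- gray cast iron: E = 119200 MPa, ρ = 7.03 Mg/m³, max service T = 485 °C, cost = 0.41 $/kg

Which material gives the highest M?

stainless steel

Screen on constraints: max service T ≥ 408 °C; cost ≤ 14 $/kg. Survivors: stainless steel, gray cast iron.
Putting every candidate on a common basis:
  stainless steel: E = 195.2 GPa, ρ = 7850 kg/m³
  gray cast iron: E = 119.2 GPa, ρ = 7030 kg/m³
  stainless steel: M = 1.78×10⁻³
  gray cast iron: M = 1.55×10⁻³
Stainless steel has the largest M.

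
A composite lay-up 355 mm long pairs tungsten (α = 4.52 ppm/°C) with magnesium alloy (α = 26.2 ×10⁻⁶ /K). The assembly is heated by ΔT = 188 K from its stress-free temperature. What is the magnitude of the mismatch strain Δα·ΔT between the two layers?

4.08×10⁻³

Δα = |4.52 − 26.2|×10⁻⁶/K = 21.7×10⁻⁶/K.
Mismatch strain = Δα·ΔT = 21.7×10⁻⁶ × 188.0 = 4.08×10⁻³.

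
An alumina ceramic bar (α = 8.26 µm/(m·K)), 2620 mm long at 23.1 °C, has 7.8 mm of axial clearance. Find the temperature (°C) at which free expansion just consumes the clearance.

α·L₀·ΔT = 7.8 mm ⇒ ΔT = 7.8 / (8.26×10⁻⁶ × 2620.0) = 360.4 K.
T = 23.1 + 360.4 = 383.5 °C.

384 °C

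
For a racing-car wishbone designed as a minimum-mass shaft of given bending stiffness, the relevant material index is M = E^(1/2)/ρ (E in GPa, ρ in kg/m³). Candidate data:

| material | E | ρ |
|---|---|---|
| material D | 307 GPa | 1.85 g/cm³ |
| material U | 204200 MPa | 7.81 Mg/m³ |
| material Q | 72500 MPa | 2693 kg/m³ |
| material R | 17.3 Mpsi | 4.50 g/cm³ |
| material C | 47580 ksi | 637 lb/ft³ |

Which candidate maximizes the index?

material D

After converting to SI:
  material D: E = 307.0 GPa, ρ = 1850 kg/m³
  material U: E = 204.2 GPa, ρ = 7810 kg/m³
  material Q: E = 72.50 GPa, ρ = 2693 kg/m³
  material R: E = 119.3 GPa, ρ = 4500 kg/m³
  material C: E = 328.1 GPa, ρ = 10200 kg/m³
  material D: M = 9.47×10⁻³
  material Q: M = 3.16×10⁻³
  material R: M = 2.43×10⁻³
  material U: M = 1.83×10⁻³
  material C: M = 1.78×10⁻³
Material D ranks first.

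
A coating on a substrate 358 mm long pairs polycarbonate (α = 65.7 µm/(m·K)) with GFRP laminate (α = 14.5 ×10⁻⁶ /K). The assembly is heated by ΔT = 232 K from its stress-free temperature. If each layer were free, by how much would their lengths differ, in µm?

Δα = |65.7 − 14.5|×10⁻⁶/K = 51.2×10⁻⁶/K.
ΔL_mismatch = Δα·L·ΔT = 51.2×10⁻⁶ × 358.0 mm × 232.0 K = 4250 µm.

4250 µm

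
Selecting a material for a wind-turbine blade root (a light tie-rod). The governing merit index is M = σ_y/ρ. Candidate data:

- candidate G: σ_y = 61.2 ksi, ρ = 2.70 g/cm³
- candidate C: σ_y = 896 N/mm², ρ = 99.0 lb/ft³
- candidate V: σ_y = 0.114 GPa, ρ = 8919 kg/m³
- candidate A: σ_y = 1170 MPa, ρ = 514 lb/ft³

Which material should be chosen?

candidate C

After converting to SI:
  candidate G: σ_y = 422.0 MPa, ρ = 2700 kg/m³
  candidate C: σ_y = 896.0 MPa, ρ = 1586 kg/m³
  candidate V: σ_y = 114.0 MPa, ρ = 8919 kg/m³
  candidate A: σ_y = 1170 MPa, ρ = 8233 kg/m³
  candidate C: M = 565 kN·m/kg
  candidate G: M = 156 kN·m/kg
  candidate A: M = 142 kN·m/kg
  candidate V: M = 12.8 kN·m/kg
Highest index: candidate C.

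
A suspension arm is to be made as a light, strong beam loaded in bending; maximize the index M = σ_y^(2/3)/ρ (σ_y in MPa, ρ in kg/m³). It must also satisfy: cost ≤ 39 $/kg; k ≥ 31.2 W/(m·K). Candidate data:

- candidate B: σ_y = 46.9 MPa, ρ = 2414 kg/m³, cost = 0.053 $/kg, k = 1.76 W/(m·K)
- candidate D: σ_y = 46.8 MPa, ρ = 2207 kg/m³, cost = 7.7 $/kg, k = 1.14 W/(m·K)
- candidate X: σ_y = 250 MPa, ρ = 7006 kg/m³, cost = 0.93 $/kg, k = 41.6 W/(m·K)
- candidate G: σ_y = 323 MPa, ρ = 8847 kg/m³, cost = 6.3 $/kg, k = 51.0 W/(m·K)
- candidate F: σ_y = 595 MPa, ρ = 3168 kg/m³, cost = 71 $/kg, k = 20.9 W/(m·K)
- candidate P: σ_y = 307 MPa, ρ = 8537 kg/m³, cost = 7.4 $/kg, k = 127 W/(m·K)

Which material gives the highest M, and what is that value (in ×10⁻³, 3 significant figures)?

Screen on constraints: cost ≤ 39 $/kg; k ≥ 31.2 W/(m·K). Survivors: candidate X, candidate G, candidate P.
Computing M directly (units already consistent):
  candidate X: M = 5.66×10⁻³
  candidate P: M = 5.33×10⁻³
  candidate G: M = 5.32×10⁻³
Candidate X ranks first.

candidate X, M = 5.66×10⁻³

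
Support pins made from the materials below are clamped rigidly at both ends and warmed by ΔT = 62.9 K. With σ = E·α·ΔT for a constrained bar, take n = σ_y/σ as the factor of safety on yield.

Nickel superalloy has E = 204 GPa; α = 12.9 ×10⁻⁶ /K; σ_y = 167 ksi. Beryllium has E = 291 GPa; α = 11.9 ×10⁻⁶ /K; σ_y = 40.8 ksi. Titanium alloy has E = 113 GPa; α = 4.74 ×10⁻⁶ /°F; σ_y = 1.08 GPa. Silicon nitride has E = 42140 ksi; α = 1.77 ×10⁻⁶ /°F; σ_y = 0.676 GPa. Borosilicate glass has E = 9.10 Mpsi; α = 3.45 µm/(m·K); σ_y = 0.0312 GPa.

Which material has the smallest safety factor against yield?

beryllium

Per material, after unit conversion:
  nickel superalloy: E = 204.0, α = 12.9, σ_y = 1151 → σ = 166 MPa, n = 6.96
  beryllium: E = 291.0, α = 11.9, σ_y = 281.3 → σ = 218 MPa, n = 1.29
  titanium alloy: E = 113.0, α = 8.53, σ_y = 1080 → σ = 60.6 MPa, n = 17.8
  silicon nitride: E = 290.5, α = 3.19, σ_y = 676.0 → σ = 58.2 MPa, n = 11.6
  borosilicate glass: E = 62.74, α = 3.45, σ_y = 31.20 → σ = 13.6 MPa, n = 2.29
The minimum is beryllium at n = 1.29.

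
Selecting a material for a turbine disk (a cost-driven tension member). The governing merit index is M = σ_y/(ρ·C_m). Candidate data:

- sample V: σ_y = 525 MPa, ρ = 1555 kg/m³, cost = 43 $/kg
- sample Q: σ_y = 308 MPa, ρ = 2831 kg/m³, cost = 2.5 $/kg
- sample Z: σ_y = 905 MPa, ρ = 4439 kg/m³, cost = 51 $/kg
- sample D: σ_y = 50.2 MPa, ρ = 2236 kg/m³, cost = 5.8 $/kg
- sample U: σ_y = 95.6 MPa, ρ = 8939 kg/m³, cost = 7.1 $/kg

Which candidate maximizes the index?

sample Q

Per-candidate index values:
  sample Q: M = 43.5 kN·m per $
  sample V: M = 7.85 kN·m per $
  sample Z: M = 4.00 kN·m per $
  sample D: M = 3.87 kN·m per $
  sample U: M = 1.51 kN·m per $
Sample Q has the largest M.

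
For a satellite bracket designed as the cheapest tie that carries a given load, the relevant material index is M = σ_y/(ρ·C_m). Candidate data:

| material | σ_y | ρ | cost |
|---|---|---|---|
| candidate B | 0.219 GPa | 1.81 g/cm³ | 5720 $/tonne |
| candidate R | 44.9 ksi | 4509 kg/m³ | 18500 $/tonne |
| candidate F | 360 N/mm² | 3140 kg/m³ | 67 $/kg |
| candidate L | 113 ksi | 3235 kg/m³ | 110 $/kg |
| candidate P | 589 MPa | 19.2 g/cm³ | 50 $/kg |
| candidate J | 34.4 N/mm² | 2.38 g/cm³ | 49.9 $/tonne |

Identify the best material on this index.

Putting every candidate on a common basis:
  candidate B: σ_y = 219.0 MPa, ρ = 1810 kg/m³, cost = 5.720 $/kg
  candidate R: σ_y = 309.6 MPa, ρ = 4509 kg/m³, cost = 18.50 $/kg
  candidate F: σ_y = 360.0 MPa, ρ = 3140 kg/m³, cost = 67.00 $/kg
  candidate L: σ_y = 779.1 MPa, ρ = 3235 kg/m³, cost = 110.0 $/kg
  candidate P: σ_y = 589.0 MPa, ρ = 19200 kg/m³, cost = 50.00 $/kg
  candidate J: σ_y = 34.40 MPa, ρ = 2380 kg/m³, cost = 0.04990 $/kg
  candidate J: M = 290 kN·m per $
  candidate B: M = 21.2 kN·m per $
  candidate R: M = 3.71 kN·m per $
  candidate L: M = 2.19 kN·m per $
  candidate F: M = 1.71 kN·m per $
  candidate P: M = 0.614 kN·m per $
Candidate J has the largest M.

candidate J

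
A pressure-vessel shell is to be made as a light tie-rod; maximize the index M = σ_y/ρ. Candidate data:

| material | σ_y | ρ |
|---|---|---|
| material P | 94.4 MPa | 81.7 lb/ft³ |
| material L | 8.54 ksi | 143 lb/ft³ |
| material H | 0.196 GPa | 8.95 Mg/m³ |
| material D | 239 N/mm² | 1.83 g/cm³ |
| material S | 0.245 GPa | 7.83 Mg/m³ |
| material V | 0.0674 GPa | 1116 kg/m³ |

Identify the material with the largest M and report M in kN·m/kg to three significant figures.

material D, M = 131 kN·m/kg

In SI units:
  material P: σ_y = 94.40 MPa, ρ = 1309 kg/m³
  material L: σ_y = 58.88 MPa, ρ = 2291 kg/m³
  material H: σ_y = 196.0 MPa, ρ = 8950 kg/m³
  material D: σ_y = 239.0 MPa, ρ = 1830 kg/m³
  material S: σ_y = 245.0 MPa, ρ = 7830 kg/m³
  material V: σ_y = 67.40 MPa, ρ = 1116 kg/m³
  material D: M = 131 kN·m/kg
  material P: M = 72.1 kN·m/kg
  material V: M = 60.4 kN·m/kg
  material S: M = 31.3 kN·m/kg
  material L: M = 25.7 kN·m/kg
  material H: M = 21.9 kN·m/kg
Highest index: material D.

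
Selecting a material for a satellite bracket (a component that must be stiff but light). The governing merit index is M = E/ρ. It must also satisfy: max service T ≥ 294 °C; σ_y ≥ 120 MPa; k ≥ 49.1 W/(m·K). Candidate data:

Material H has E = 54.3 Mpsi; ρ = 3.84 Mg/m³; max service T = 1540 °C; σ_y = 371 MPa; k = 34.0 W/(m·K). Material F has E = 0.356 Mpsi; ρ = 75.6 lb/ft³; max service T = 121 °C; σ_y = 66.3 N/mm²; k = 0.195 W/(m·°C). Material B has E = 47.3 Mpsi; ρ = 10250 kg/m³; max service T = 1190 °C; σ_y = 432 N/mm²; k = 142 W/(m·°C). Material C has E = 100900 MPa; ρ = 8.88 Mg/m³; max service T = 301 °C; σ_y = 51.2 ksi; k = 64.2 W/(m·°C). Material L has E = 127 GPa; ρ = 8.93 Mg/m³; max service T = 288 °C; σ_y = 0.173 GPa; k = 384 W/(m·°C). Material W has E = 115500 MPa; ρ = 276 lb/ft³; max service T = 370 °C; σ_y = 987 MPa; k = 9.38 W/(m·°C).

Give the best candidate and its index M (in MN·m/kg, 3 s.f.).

Screen on constraints: max service T ≥ 294 °C; σ_y ≥ 120 MPa; k ≥ 49.1 W/(m·K). Survivors: material B, material C.
Convert each candidate to consistent units, then evaluate M:
  material B: E = 326.1 GPa, ρ = 10250 kg/m³
  material C: E = 100.9 GPa, ρ = 8880 kg/m³
  material B: M = 31.8 MN·m/kg
  material C: M = 11.4 MN·m/kg
The maximum is for material B.

material B, M = 31.8 MN·m/kg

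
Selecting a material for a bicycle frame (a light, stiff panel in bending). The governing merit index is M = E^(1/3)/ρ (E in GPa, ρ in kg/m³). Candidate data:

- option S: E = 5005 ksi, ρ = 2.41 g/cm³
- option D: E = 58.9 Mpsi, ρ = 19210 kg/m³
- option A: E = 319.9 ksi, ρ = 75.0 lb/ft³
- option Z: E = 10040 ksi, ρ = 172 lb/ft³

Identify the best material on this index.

Putting every candidate on a common basis:
  option S: E = 34.51 GPa, ρ = 2410 kg/m³
  option D: E = 406.1 GPa, ρ = 19210 kg/m³
  option A: E = 2.206 GPa, ρ = 1201 kg/m³
  option Z: E = 69.22 GPa, ρ = 2755 kg/m³
  option Z: M = 1.49×10⁻³
  option S: M = 1.35×10⁻³
  option A: M = 1.08×10⁻³
  option D: M = 0.385×10⁻³
Option Z has the largest M.

option Z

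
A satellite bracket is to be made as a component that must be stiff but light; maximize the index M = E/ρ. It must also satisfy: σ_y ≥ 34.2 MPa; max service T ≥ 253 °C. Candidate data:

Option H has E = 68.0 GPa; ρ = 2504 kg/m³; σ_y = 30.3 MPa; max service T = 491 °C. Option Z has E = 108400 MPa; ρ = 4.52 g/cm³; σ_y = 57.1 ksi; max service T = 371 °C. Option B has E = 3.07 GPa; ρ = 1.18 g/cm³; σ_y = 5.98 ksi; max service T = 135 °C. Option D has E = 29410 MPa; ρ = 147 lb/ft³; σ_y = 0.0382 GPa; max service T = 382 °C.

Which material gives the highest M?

Screen on constraints: σ_y ≥ 34.2 MPa; max service T ≥ 253 °C. Survivors: option Z, option D.
After converting to SI:
  option Z: E = 108.4 GPa, ρ = 4520 kg/m³
  option D: E = 29.41 GPa, ρ = 2355 kg/m³
  option Z: M = 24.0 MN·m/kg
  option D: M = 12.5 MN·m/kg
Option Z has the largest M.

option Z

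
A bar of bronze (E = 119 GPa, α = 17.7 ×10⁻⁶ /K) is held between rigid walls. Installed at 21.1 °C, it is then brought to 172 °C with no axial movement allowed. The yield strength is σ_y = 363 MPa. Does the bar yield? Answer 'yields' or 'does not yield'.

does not yield

ΔT = 150.9 K. Constrained thermal stress σ = E·α·ΔT = 119.0×10³ MPa × 17.7×10⁻⁶ × 150.9 = 318 MPa (compressive).
Compare to σ_y = 363 MPa: σ < σ_y, so it does not yield.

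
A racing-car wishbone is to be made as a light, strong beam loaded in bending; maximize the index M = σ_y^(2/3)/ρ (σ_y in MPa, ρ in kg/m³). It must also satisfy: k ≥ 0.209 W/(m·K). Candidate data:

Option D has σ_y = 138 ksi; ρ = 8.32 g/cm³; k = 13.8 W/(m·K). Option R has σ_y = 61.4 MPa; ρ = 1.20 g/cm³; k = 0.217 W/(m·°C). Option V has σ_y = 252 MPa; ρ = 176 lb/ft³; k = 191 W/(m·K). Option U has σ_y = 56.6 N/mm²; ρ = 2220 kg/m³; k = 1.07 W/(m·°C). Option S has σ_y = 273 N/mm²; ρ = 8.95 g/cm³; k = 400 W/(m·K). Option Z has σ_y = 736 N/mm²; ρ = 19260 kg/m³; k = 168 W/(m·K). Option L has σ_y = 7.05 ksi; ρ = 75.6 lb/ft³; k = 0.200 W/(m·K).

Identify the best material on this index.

Screen on constraints: k ≥ 0.209 W/(m·K). Survivors: option D, option R, option V, option U, option S, option Z.
Convert each candidate to consistent units, then evaluate M:
  option D: σ_y = 951.5 MPa, ρ = 8320 kg/m³
  option R: σ_y = 61.40 MPa, ρ = 1200 kg/m³
  option V: σ_y = 252.0 MPa, ρ = 2819 kg/m³
  option U: σ_y = 56.60 MPa, ρ = 2220 kg/m³
  option S: σ_y = 273.0 MPa, ρ = 8950 kg/m³
  option Z: σ_y = 736.0 MPa, ρ = 19260 kg/m³
  option V: M = 14.2×10⁻³
  option R: M = 13.0×10⁻³
  option D: M = 11.6×10⁻³
  option U: M = 6.64×10⁻³
  option S: M = 4.70×10⁻³
  option Z: M = 4.23×10⁻³
The maximum is for option V.

option V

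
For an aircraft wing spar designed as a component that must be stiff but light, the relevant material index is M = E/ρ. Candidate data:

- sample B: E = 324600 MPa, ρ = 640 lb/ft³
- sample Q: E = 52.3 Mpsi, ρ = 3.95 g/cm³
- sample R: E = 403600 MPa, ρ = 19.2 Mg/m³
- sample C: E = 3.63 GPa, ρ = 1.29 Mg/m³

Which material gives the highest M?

After converting to SI:
  sample B: E = 324.6 GPa, ρ = 10250 kg/m³
  sample Q: E = 360.6 GPa, ρ = 3950 kg/m³
  sample R: E = 403.6 GPa, ρ = 19200 kg/m³
  sample C: E = 3.630 GPa, ρ = 1290 kg/m³
  sample Q: M = 91.3 MN·m/kg
  sample B: M = 31.7 MN·m/kg
  sample R: M = 21.0 MN·m/kg
  sample C: M = 2.81 MN·m/kg
Highest index: sample Q.

sample Q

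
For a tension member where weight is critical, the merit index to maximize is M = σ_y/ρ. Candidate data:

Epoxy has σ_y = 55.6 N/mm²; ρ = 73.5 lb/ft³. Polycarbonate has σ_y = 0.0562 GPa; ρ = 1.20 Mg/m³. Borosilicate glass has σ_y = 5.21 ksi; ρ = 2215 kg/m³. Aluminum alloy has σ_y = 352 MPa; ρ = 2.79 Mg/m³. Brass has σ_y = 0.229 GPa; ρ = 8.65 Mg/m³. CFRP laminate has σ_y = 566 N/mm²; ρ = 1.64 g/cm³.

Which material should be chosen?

CFRP laminate

Normalizing units and computing the index:
  epoxy: σ_y = 55.60 MPa, ρ = 1177 kg/m³
  polycarbonate: σ_y = 56.20 MPa, ρ = 1200 kg/m³
  borosilicate glass: σ_y = 35.92 MPa, ρ = 2215 kg/m³
  aluminum alloy: σ_y = 352.0 MPa, ρ = 2790 kg/m³
  brass: σ_y = 229.0 MPa, ρ = 8650 kg/m³
  CFRP laminate: σ_y = 566.0 MPa, ρ = 1640 kg/m³
  CFRP laminate: M = 345 kN·m/kg
  aluminum alloy: M = 126 kN·m/kg
  epoxy: M = 47.2 kN·m/kg
  polycarbonate: M = 46.8 kN·m/kg
  brass: M = 26.5 kN·m/kg
  borosilicate glass: M = 16.2 kN·m/kg
CFRP laminate has the largest M.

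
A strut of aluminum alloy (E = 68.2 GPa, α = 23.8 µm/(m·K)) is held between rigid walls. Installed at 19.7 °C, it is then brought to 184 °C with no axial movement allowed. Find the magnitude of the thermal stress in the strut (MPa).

ΔT = 164.3 K. Constrained thermal stress σ = E·α·ΔT = 68.20×10³ MPa × 23.8×10⁻⁶ × 164.3 = 267 MPa (compressive).

267 MPa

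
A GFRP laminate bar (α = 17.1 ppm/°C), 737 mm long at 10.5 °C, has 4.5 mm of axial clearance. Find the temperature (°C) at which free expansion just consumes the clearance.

368 °C

α·L₀·ΔT = 4.5 mm ⇒ ΔT = 4.5 / (17.1×10⁻⁶ × 737.0) = 357.1 K.
T = 10.5 + 357.1 = 367.6 °C.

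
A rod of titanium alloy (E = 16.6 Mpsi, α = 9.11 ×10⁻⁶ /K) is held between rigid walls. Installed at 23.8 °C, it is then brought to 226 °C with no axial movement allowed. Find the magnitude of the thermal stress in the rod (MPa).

211 MPa

E = 16.6 Mpsi = 114.5 GPa.
ΔT = 202.2 K. Constrained thermal stress σ = E·α·ΔT = 114.5×10³ MPa × 9.11×10⁻⁶ × 202.2 = 211 MPa (compressive).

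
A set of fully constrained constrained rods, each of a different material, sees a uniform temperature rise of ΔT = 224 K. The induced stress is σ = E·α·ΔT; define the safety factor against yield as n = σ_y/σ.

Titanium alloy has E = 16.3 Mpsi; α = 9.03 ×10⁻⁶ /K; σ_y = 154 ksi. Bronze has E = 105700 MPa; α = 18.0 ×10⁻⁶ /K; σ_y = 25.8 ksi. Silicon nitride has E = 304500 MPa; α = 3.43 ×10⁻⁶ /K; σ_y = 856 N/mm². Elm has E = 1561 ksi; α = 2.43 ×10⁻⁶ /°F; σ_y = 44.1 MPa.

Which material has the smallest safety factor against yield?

In consistent units (E in GPa, α in ×10⁻⁶/K, σ_y in MPa):
  titanium alloy: E = 112.4, α = 9.03, σ_y = 1062 → σ = 227 MPa, n = 4.67
  bronze: E = 105.7, α = 18.0, σ_y = 177.9 → σ = 426 MPa, n = 0.417
  silicon nitride: E = 304.5, α = 3.43, σ_y = 856.0 → σ = 234 MPa, n = 3.66
  elm: E = 10.76, α = 4.37, σ_y = 44.10 → σ = 10.5 MPa, n = 4.18
Smallest n: bronze with n = 0.417.

bronze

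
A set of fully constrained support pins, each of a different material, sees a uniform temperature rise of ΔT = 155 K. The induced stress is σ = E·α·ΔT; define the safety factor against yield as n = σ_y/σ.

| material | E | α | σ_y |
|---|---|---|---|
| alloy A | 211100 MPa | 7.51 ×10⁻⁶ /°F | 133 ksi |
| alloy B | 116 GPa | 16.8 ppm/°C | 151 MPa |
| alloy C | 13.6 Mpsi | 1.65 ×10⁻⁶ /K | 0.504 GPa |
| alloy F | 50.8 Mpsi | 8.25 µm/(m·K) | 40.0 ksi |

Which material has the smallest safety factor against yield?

Per material, after unit conversion:
  alloy A: E = 211.1, α = 13.5, σ_y = 917.0 → σ = 442 MPa, n = 2.07
  alloy B: E = 116.0, α = 16.8, σ_y = 151.0 → σ = 302 MPa, n = 0.500
  alloy C: E = 93.77, α = 1.65, σ_y = 504.0 → σ = 24.0 MPa, n = 21.0
  alloy F: E = 350.3, α = 8.25, σ_y = 275.8 → σ = 448 MPa, n = 0.616
Alloy B has the lowest safety factor, n = 0.500.

alloy B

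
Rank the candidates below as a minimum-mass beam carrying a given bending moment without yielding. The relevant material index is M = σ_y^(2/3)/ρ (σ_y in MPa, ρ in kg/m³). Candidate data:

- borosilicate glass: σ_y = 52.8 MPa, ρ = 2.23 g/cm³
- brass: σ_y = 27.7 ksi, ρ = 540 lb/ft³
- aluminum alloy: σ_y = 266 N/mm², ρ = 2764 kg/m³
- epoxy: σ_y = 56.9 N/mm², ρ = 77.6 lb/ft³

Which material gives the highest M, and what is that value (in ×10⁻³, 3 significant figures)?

aluminum alloy, M = 15.0×10⁻³

Normalizing units and computing the index:
  borosilicate glass: σ_y = 52.80 MPa, ρ = 2230 kg/m³
  brass: σ_y = 191.0 MPa, ρ = 8650 kg/m³
  aluminum alloy: σ_y = 266.0 MPa, ρ = 2764 kg/m³
  epoxy: σ_y = 56.90 MPa, ρ = 1243 kg/m³
  aluminum alloy: M = 15.0×10⁻³
  epoxy: M = 11.9×10⁻³
  borosilicate glass: M = 6.31×10⁻³
  brass: M = 3.83×10⁻³
The maximum is for aluminum alloy.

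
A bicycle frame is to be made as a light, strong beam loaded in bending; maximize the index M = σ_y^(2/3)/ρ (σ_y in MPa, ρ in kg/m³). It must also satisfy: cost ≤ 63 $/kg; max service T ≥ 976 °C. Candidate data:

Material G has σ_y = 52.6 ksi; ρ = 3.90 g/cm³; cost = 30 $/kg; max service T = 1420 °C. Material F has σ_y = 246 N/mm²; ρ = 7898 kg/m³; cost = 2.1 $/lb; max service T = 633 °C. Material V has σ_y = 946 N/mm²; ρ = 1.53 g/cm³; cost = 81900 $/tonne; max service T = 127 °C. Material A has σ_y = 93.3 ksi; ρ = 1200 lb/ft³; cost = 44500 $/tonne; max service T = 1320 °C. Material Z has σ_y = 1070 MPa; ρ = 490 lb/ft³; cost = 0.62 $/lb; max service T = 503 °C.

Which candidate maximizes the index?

Screen on constraints: cost ≤ 63 $/kg; max service T ≥ 976 °C. Survivors: material G, material A.
Putting every candidate on a common basis:
  material G: σ_y = 362.7 MPa, ρ = 3900 kg/m³
  material A: σ_y = 643.3 MPa, ρ = 19220 kg/m³
  material G: M = 13.0×10⁻³
  material A: M = 3.88×10⁻³
Material G ranks first.

material G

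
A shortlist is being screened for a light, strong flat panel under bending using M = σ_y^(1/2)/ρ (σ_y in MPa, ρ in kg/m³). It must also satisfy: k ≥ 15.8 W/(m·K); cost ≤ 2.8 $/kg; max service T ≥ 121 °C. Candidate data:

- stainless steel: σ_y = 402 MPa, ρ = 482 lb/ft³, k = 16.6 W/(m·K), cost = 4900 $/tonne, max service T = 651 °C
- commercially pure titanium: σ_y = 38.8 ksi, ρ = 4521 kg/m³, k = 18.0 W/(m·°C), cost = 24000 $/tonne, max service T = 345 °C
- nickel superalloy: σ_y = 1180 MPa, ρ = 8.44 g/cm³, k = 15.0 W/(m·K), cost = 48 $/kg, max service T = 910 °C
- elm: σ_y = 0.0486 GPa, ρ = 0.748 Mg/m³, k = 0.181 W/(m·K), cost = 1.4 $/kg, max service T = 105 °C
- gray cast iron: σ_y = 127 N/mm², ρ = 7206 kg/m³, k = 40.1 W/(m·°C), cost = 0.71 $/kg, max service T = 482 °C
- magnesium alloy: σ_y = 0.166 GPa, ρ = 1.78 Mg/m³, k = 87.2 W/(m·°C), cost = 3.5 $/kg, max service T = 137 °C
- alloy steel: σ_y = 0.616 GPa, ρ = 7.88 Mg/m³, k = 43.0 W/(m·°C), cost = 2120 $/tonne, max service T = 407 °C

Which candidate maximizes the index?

Screen on constraints: k ≥ 15.8 W/(m·K); cost ≤ 2.8 $/kg; max service T ≥ 121 °C. Survivors: gray cast iron, alloy steel.
Putting every candidate on a common basis:
  gray cast iron: σ_y = 127.0 MPa, ρ = 7206 kg/m³
  alloy steel: σ_y = 616.0 MPa, ρ = 7880 kg/m³
  alloy steel: M = 3.15×10⁻³
  gray cast iron: M = 1.56×10⁻³
Alloy steel ranks first.

alloy steel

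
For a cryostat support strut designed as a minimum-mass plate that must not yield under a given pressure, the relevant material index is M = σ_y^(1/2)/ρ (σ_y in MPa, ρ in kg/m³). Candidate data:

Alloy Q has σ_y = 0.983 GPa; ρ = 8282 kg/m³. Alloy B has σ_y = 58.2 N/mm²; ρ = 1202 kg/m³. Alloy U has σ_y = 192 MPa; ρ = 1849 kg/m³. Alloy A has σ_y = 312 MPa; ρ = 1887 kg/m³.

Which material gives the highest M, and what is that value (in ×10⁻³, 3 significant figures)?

Putting every candidate on a common basis:
  alloy Q: σ_y = 983.0 MPa, ρ = 8282 kg/m³
  alloy B: σ_y = 58.20 MPa, ρ = 1202 kg/m³
  alloy U: σ_y = 192.0 MPa, ρ = 1849 kg/m³
  alloy A: σ_y = 312.0 MPa, ρ = 1887 kg/m³
  alloy A: M = 9.36×10⁻³
  alloy U: M = 7.49×10⁻³
  alloy B: M = 6.35×10⁻³
  alloy Q: M = 3.79×10⁻³
Highest index: alloy A.

alloy A, M = 9.36×10⁻³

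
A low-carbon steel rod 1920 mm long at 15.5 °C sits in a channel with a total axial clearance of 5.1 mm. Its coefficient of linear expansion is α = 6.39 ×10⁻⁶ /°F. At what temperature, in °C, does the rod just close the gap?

246 °C

α = 6.39×10⁻⁶/°F × 9/5 = 11.5×10⁻⁶/K.
α·L₀·ΔT = 5.1 mm ⇒ ΔT = 5.1 / (11.5×10⁻⁶ × 1920.0) = 230.9 K.
T = 15.5 + 230.9 = 246.4 °C.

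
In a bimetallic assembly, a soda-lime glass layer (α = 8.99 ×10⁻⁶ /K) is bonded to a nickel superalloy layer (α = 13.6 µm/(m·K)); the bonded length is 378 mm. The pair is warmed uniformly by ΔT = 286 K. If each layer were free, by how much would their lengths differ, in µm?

498 µm

Δα = |8.99 − 13.6|×10⁻⁶/K = 4.61×10⁻⁶/K.
ΔL_mismatch = Δα·L·ΔT = 4.61×10⁻⁶ × 378.0 mm × 286.0 K = 498 µm.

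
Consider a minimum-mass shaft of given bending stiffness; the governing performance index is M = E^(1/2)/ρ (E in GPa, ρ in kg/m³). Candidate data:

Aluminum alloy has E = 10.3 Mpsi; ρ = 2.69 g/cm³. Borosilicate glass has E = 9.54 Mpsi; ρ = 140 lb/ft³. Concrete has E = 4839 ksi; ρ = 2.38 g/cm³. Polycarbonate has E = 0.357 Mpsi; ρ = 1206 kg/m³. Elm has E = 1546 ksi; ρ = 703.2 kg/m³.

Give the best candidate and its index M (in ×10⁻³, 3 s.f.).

elm, M = 4.64×10⁻³

Convert each candidate to consistent units, then evaluate M:
  aluminum alloy: E = 71.02 GPa, ρ = 2690 kg/m³
  borosilicate glass: E = 65.78 GPa, ρ = 2243 kg/m³
  concrete: E = 33.36 GPa, ρ = 2380 kg/m³
  polycarbonate: E = 2.461 GPa, ρ = 1206 kg/m³
  elm: E = 10.66 GPa, ρ = 703.2 kg/m³
  elm: M = 4.64×10⁻³
  borosilicate glass: M = 3.62×10⁻³
  aluminum alloy: M = 3.13×10⁻³
  concrete: M = 2.43×10⁻³
  polycarbonate: M = 1.30×10⁻³
Elm ranks first.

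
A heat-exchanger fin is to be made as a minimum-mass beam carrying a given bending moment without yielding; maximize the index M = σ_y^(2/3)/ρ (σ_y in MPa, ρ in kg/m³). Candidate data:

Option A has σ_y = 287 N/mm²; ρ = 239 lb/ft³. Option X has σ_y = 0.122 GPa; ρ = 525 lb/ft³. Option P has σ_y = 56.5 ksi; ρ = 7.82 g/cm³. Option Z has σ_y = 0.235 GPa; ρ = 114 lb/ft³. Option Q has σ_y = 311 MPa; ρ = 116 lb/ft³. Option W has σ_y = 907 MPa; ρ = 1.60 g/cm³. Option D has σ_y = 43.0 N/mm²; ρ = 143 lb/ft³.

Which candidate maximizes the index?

In SI units:
  option A: σ_y = 287.0 MPa, ρ = 3828 kg/m³
  option X: σ_y = 122.0 MPa, ρ = 8410 kg/m³
  option P: σ_y = 389.6 MPa, ρ = 7820 kg/m³
  option Z: σ_y = 235.0 MPa, ρ = 1826 kg/m³
  option Q: σ_y = 311.0 MPa, ρ = 1858 kg/m³
  option W: σ_y = 907.0 MPa, ρ = 1600 kg/m³
  option D: σ_y = 43.00 MPa, ρ = 2291 kg/m³
  option W: M = 58.6×10⁻³
  option Q: M = 24.7×10⁻³
  option Z: M = 20.9×10⁻³
  option A: M = 11.4×10⁻³
  option P: M = 6.82×10⁻³
  option D: M = 5.36×10⁻³
  option X: M = 2.93×10⁻³
The maximum is for option W.

option W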